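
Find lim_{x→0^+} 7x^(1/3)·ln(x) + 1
The product is a 0·∞ indeterminate form at x → 0⁺.
Rewrite the product as 7·ln(x) / x^(-1/3) and apply L'Hôpital, or use the standard hierarchy x^(-1/3) ≫ |ln x| as x → 0⁺.
The indeterminate product → 0, so the limit = 1.

Final answer: 1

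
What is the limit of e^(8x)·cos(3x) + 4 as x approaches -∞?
Evaluate the dominant behaviour as x → -∞; each term tends to a finite value or vanishes.
Limit = 4.

Final answer: 4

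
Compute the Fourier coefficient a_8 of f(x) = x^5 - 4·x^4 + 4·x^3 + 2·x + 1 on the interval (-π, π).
a_8 = (1/π) ∫_{-π}^{π} f(x)·cos(8x) dx.
Evaluate the integral (use parity and integration by parts as needed): a_8 = 3/64 - π^2/2.

Final answer: 3/64 - π^2/2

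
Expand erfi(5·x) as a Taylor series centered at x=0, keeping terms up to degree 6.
625·x^5/√(π) + 250·x^3/(3·√(π)) + 10·x/√(π)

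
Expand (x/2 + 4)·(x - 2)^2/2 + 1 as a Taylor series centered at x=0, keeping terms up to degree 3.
x^3/4 + x^2 - 7·x + 9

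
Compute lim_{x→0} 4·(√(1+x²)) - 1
Direct substitution at x = 0 gives 3.

Final answer: 3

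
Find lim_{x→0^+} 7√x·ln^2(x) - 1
The product is a 0·∞ indeterminate form at x → 0⁺.
Rewrite the product as 7·ln^2(x) / x^(-1/2) and apply L'Hôpital, or use the standard hierarchy x^(-1/2) ≫ |ln x|^2 as x → 0⁺.
The indeterminate product → 0, so the limit = -1.

Final answer: -1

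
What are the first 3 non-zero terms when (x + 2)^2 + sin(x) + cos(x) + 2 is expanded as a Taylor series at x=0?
x^2/2 + 5·x + 7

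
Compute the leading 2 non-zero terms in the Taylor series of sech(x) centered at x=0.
1 - x^2/2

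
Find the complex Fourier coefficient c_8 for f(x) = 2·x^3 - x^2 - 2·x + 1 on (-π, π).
Compute the real Fourier coefficients first: a_8 = -1/16, b_8 = 35/64 - π^2/2.
Then c_8 = (a_8 − i·b_8)/2 = -1/32 - 35·i/128 + i·π^2/4.

Final answer: -1/32 - 35·i/128 + i·π^2/4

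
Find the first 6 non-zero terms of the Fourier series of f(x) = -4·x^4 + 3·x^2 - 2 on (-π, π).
(-204 + 32·π^2)·cos(x) + (15 - 8·π^2)·cos(2·x) + (-100/27 + 32·π^2/9)·cos(3·x) + (3/2 - 2·π^2)·cos(4·x) + (-492/625 + 32·π^2/25)·cos(5·x) - 4·π^4/5 - 2 + π^2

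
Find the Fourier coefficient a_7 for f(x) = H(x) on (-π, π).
a_7 = (1/π) ∫_{-π}^{π} f(x)·cos(7x) dx.
Evaluate the integral (use parity and integration by parts as needed): a_7 = 0.

Final answer: 0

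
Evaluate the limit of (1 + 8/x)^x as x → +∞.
As x → +∞: this is the defining limit (1 + 8/x)^x → e^8.
Limit = e^(8).

Final answer: e^(8)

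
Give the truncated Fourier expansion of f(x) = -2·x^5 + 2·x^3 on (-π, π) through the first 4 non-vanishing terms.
(-504 - 4·π^4 + 84·π^2)·sin(x) + (-12·π^2 + 18 + 2·π^4)·sin(2·x) + (-4·π^4/3 - 232/81 + 116·π^2/27)·sin(3·x) + (-9·π^2/4 + 27/32 + π^4)·sin(4·x)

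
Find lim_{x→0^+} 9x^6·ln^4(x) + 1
The product is a 0·∞ indeterminate form at x → 0⁺.
Rewrite the product as 9·ln^4(x) / x^(-6) and apply L'Hôpital, or use the standard hierarchy x^(-6) ≫ |ln x|^4 as x → 0⁺.
The indeterminate product → 0, so the limit = 1.

Final answer: 1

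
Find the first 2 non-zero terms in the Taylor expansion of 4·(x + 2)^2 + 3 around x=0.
16·x + 19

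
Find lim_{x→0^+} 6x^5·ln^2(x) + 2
The product is a 0·∞ indeterminate form at x → 0⁺.
Rewrite the product as 6·ln^2(x) / x^(-5) and apply L'Hôpital, or use the standard hierarchy x^(-5) ≫ |ln x|^2 as x → 0⁺.
The indeterminate product → 0, so the limit = 2.

Final answer: 2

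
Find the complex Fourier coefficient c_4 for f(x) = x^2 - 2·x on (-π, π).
Compute the real Fourier coefficients first: a_4 = 1/4, b_4 = 1.
Then c_4 = (a_4 − i·b_4)/2 = 1/8 - i/2.

Final answer: 1/8 - i/2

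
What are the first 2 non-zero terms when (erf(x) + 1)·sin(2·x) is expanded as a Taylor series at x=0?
4·x^2/√(π) + 2·x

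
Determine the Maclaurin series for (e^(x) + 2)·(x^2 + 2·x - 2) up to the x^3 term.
5·x^3/3 + 4·x^2 + 4·x - 6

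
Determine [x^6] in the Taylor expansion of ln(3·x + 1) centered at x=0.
Expand to order 6: ln(3·x + 1) = -243·x^6/2 + 243·x^5/5 - 81·x^4/4 + 9·x^3 - 9·x^2/2 + 3·x + O(x^7).
The coefficient of x^6 is -243/2.

Final answer: -243/2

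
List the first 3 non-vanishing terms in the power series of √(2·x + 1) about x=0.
-x^2/2 + x + 1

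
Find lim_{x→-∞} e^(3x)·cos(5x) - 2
Evaluate the dominant behaviour as x → -∞; each term tends to a finite value or vanishes.
Limit = -2.

Final answer: -2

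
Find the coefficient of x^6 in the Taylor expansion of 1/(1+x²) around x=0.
Expand to order 6: 1/(1+x²) = -x^6 + x^4 - x^2 + 1 + O(x^7).
The coefficient of x^6 is -1.

Final answer: -1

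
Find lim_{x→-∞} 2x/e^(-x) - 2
The quotient is an ∞/∞ indeterminate form as x → -∞.
Compare growth rates of the dominant terms (exponentials ≫ polynomials ≫ logarithms), or apply L'Hôpital's rule; the quotient → 0.
Adding the constant: 0 - 2 = -2. Limit = -2.

Final answer: -2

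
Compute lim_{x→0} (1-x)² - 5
Direct substitution at x = 0 gives -4.

Final answer: -4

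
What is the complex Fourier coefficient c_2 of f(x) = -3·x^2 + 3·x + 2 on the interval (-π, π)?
Compute the real Fourier coefficients first: a_2 = -3, b_2 = -3.
Then c_2 = (a_2 − i·b_2)/2 = -3/2 + 3·i/2.

Final answer: -3/2 + 3·i/2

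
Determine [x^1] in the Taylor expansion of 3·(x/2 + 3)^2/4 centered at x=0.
Expand to order 1: 3·(x/2 + 3)^2/4 = 9·x/4 + 27/4 + O(x^2).
The coefficient of x^1 is 9/4.

Final answer: 9/4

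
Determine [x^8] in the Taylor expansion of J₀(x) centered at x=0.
Expand to order 8: J₀(x) = x^8/147456 - x^6/2304 + x^4/64 - x^2/4 + 1 + O(x^9).
The coefficient of x^8 is 1/147456.

Final answer: 1/147456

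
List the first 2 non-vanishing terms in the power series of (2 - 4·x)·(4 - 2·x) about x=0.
8 - 20·x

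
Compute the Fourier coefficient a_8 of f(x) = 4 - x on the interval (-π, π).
a_8 = (1/π) ∫_{-π}^{π} f(x)·cos(8x) dx.
Evaluate the integral (use parity and integration by parts as needed): a_8 = 0.

Final answer: 0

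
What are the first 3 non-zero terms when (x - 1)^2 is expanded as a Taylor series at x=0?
x^2 - 2·x + 1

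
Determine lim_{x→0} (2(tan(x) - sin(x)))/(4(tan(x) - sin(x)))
Both numerator and denominator → 0 as x → 0; this is a 0/0 indeterminate form.
Expand each to leading order near x = 0: numerator ~ x^3, denominator ~ 2·x^3.
The limit of the ratio is 1/2.

Final answer: 1/2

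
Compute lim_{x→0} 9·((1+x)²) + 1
Direct substitution at x = 0 gives 10.

Final answer: 10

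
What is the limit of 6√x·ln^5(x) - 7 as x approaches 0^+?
The product is a 0·∞ indeterminate form at x → 0⁺.
Rewrite the product as 6·ln^5(x) / x^(-1/2) and apply L'Hôpital, or use the standard hierarchy x^(-1/2) ≫ |ln x|^5 as x → 0⁺.
The indeterminate product → 0, so the limit = -7.

Final answer: -7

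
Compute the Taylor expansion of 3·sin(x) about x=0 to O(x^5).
-x^3/2 + 3·x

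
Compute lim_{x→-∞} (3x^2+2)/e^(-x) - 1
The quotient is an ∞/∞ indeterminate form as x → -∞.
Compare growth rates of the dominant terms (exponentials ≫ polynomials ≫ logarithms), or apply L'Hôpital's rule; the quotient → 0.
Adding the constant: 0 - 1 = -1. Limit = -1.

Final answer: -1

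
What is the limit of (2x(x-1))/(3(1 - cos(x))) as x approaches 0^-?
Both numerator and denominator → 0 as x → 0^-; this is a 0/0 indeterminate form.
Expand each to leading order near x = 0: numerator ~ -2·x, denominator ~ 3·x^2/2.
The limit of the ratio is ∞.

Final answer: ∞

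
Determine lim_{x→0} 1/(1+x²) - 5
Direct substitution at x = 0 gives -4.

Final answer: -4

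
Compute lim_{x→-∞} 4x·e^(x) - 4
The product is a 0·∞ indeterminate form at x → -∞.
Rewrite the product as 4x / e^(-x) (an ∞/∞ form) and apply L'Hôpital, or use the standard hierarchy e^(|x|) ≫ |x| as x → -∞.
The indeterminate product → 0, so the limit = -4.

Final answer: -4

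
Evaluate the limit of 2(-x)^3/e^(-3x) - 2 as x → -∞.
The quotient is an ∞/∞ indeterminate form as x → -∞.
Compare growth rates of the dominant terms (exponentials ≫ polynomials ≫ logarithms), or apply L'Hôpital's rule; the quotient → 0.
Adding the constant: 0 - 2 = -2. Limit = -2.

Final answer: -2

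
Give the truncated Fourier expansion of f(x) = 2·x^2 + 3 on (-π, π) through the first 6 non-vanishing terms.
-8·cos(x) + 2·cos(2·x) - 8·cos(3·x)/9 + cos(4·x)/2 - 8·cos(5·x)/25 + 3 + 2·π^2/3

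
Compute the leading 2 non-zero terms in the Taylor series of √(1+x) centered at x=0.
x/2 + 1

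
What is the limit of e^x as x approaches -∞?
Evaluate the dominant behaviour as x → -∞; each term tends to a finite value or vanishes.
Limit = 0.

Final answer: 0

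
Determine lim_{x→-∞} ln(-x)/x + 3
The quotient is an ∞/∞ indeterminate form as x → -∞.
Compare growth rates of the dominant terms (exponentials ≫ polynomials ≫ logarithms), or apply L'Hôpital's rule; the quotient → 0.
Adding the constant: 0 + 3 = 3. Limit = 3.

Final answer: 3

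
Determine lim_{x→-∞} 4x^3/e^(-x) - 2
The quotient is an ∞/∞ indeterminate form as x → -∞.
Compare growth rates of the dominant terms (exponentials ≫ polynomials ≫ logarithms), or apply L'Hôpital's rule; the quotient → 0.
Adding the constant: 0 - 2 = -2. Limit = -2.

Final answer: -2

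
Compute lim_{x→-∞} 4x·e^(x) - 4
The product is a 0·∞ indeterminate form at x → -∞.
Rewrite the product as 4x / e^(-x) (an ∞/∞ form) and apply L'Hôpital, or use the standard hierarchy e^(|x|) ≫ |x| as x → -∞.
The indeterminate product → 0, so the limit = -4.

Final answer: -4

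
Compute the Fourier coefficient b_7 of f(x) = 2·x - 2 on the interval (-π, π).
b_7 = (1/π) ∫_{-π}^{π} f(x)·sin(7x) dx.
Evaluate the integral (use parity and integration by parts as needed): b_7 = 4/7.

Final answer: 4/7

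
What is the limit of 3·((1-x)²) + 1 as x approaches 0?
Direct substitution at x = 0 gives 4.

Final answer: 4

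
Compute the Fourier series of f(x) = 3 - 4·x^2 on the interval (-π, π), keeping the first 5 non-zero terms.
16·cos(x) - 4·cos(2·x) + 16·cos(3·x)/9 - cos(4·x) - 4·π^2/3 + 3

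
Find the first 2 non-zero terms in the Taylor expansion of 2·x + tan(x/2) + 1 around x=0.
5·x/2 + 1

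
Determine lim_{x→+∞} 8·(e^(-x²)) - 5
Evaluate the dominant behaviour as x → +∞; each term tends to a finite value or vanishes.
Limit = -5.

Final answer: -5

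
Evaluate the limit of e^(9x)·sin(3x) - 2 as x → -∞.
Evaluate the dominant behaviour as x → -∞; each term tends to a finite value or vanishes.
Limit = -2.

Final answer: -2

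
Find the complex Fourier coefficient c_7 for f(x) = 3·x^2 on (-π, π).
Compute the real Fourier coefficients first: a_7 = -12/49, b_7 = 0.
Then c_7 = (a_7 − i·b_7)/2 = -6/49.

Final answer: -6/49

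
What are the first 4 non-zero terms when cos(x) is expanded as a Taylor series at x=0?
-x^6/720 + x^4/24 - x^2/2 + 1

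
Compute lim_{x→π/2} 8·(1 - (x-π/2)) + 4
Direct substitution at x = π/2 gives 12.

Final answer: 12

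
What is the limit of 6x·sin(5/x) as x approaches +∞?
As x → +∞: let u = 5/x → 0⁺; then 6·x·sin(5/x) = 6·5·sin(u)/u → 6·5·1 = 30.
Limit = 30.

Final answer: 30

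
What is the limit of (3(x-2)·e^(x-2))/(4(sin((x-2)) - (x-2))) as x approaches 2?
Both numerator and denominator → 0 as x → 2; this is a 0/0 indeterminate form.
Expand each to leading order near x = 2: numerator ~ 3·(x - 2), denominator ~ -2·(x - 2)^3/3.
The limit of the ratio is -∞.

Final answer: -∞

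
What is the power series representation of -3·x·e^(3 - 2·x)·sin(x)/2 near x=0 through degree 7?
11·x^7·e^(3)/120 - 41·x^6·e^(3)/80 + 3·x^5·e^(3)/2 - 11·x^4·e^(3)/4 + 3·x^3·e^(3) - 3·x^2·e^(3)/2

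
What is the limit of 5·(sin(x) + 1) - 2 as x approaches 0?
Direct substitution at x = 0 gives 3.

Final answer: 3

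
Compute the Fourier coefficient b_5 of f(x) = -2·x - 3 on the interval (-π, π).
b_5 = (1/π) ∫_{-π}^{π} f(x)·sin(5x) dx.
Evaluate the integral (use parity and integration by parts as needed): b_5 = -4/5.

Final answer: -4/5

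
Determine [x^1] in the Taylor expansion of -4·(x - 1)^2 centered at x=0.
Expand to order 1: -4·(x - 1)^2 = 8·x - 4 + O(x^2).
The coefficient of x^1 is 8.

Final answer: 8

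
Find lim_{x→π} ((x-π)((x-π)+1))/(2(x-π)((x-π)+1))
Both numerator and denominator → 0 as x → π; this is a 0/0 indeterminate form.
Expand each to leading order near x = π: numerator ~ (x - π), denominator ~ 2·(x - π).
The limit of the ratio is 1/2.

Final answer: 1/2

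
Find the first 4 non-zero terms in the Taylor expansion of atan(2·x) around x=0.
-128·x^7/7 + 32·x^5/5 - 8·x^3/3 + 2·x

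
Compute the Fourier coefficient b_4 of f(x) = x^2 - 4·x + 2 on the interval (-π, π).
b_4 = (1/π) ∫_{-π}^{π} f(x)·sin(4x) dx.
Evaluate the integral (use parity and integration by parts as needed): b_4 = 2.

Final answer: 2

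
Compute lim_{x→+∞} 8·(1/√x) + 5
Evaluate the dominant behaviour as x → +∞; each term tends to a finite value or vanishes.
Limit = 5.

Final answer: 5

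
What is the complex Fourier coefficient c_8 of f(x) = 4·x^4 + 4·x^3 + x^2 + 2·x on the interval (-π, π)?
Compute the real Fourier coefficients first: a_8 = 1/64 + π^2/2, b_8 = -π^2 - 13/32.
Then c_8 = (a_8 − i·b_8)/2 = 1/128 + π^2/4 + 13·i/64 + i·π^2/2.

Final answer: 1/128 + π^2/4 + 13·i/64 + i·π^2/2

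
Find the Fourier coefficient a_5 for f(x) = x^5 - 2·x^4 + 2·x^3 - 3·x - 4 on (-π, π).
a_5 = (1/π) ∫_{-π}^{π} f(x)·cos(5x) dx.
Evaluate the integral (use parity and integration by parts as needed): a_5 = -96/625 + 16·π^2/25.

Final answer: -96/625 + 16·π^2/25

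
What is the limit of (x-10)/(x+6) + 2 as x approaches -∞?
Evaluate the dominant behaviour as x → -∞; each term tends to a finite value or vanishes.
Limit = 3.

Final answer: 3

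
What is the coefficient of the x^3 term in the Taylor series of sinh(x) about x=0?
Expand to order 3: sinh(x) = x^3/6 + x + O(x^4).
The coefficient of x^3 is 1/6.

Final answer: 1/6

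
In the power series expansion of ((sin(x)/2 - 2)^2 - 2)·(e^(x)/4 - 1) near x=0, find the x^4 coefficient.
Expand to order 4: ((sin(x)/2 - 2)^2 - 2)·(e^(x)/4 - 1) = 11·x^4/96 - 17·x^3/48 - 7·x^2/16 + 2·x - 3/2 + O(x^5).
The coefficient of x^4 is 11/96.

Final answer: 11/96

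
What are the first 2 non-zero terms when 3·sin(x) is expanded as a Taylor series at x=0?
-x^3/2 + 3·x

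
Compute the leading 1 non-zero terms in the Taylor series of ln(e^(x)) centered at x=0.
x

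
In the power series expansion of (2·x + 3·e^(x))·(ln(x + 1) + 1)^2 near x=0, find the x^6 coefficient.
Expand to order 6: (2·x + 3·e^(x))·(ln(x + 1) + 1)^2 = -89·x^6/240 + 67·x^5/120 + 17·x^4/24 + 5·x^3/2 + 23·x^2/2 + 11·x + 3 + O(x^7).
The coefficient of x^6 is -89/240.

Final answer: -89/240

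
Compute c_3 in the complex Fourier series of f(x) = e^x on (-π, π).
Compute the real Fourier coefficients first: a_3 = (1 - e^(2·π))·e^(-π)/(10·π), b_3 = (-3 + 3·e^(2·π))·e^(-π)/(10·π).
Then c_3 = (a_3 − i·b_3)/2 = -e^(π)/(20·π) + e^(-π)/(20·π) - 3·i·e^(π)/(20·π) + 3·i·e^(-π)/(20·π).

Final answer: -e^(π)/(20·π) + e^(-π)/(20·π) - 3·i·e^(π)/(20·π) + 3·i·e^(-π)/(20·π)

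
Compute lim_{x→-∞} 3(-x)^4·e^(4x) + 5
The product is a 0·∞ indeterminate form at x → -∞.
Rewrite the product as 3(-x)^4 / e^(-4x) (an ∞/∞ form) and apply L'Hôpital, or use the standard hierarchy e^(4|x|) ≫ |(-x)^4| as x → -∞.
The indeterminate product → 0, so the limit = 5.

Final answer: 5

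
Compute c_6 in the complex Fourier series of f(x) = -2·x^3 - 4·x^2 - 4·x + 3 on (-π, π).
Compute the real Fourier coefficients first: a_6 = -4/9, b_6 = 11/9 + 2·π^2/3.
Then c_6 = (a_6 − i·b_6)/2 = -2/9 - i·π^2/3 - 11·i/18.

Final answer: -2/9 - i·π^2/3 - 11·i/18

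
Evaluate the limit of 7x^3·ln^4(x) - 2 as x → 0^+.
The product is a 0·∞ indeterminate form at x → 0⁺.
Rewrite the product as 7·ln^4(x) / x^(-3) and apply L'Hôpital, or use the standard hierarchy x^(-3) ≫ |ln x|^4 as x → 0⁺.
The indeterminate product → 0, so the limit = -2.

Final answer: -2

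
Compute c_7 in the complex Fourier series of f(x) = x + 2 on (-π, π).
Compute the real Fourier coefficients first: a_7 = 0, b_7 = 2/7.
Then c_7 = (a_7 − i·b_7)/2 = -i/7.

Final answer: -i/7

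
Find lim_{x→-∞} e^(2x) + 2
Evaluate the dominant behaviour as x → -∞; each term tends to a finite value or vanishes.
Limit = 2.

Final answer: 2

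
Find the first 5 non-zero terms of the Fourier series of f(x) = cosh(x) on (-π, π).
-cos(x)·sinh(π)/π + 2·cos(2·x)·sinh(π)/(5·π) - cos(3·x)·sinh(π)/(5·π) + 2·cos(4·x)·sinh(π)/(17·π) + sinh(π)/π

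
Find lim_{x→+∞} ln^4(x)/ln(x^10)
This is an ∞/∞ indeterminate form as x → +∞.
Write ln(x^10) = 10·ln(x), reducing the quotient to ln^3(x)/10 → ∞.
Limit = ∞.

Final answer: ∞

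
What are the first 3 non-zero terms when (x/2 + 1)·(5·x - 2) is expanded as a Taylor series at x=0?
5·x^2/2 + 4·x - 2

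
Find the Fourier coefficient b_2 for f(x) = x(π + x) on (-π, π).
b_2 = (1/π) ∫_{-π}^{π} f(x)·sin(2x) dx.
Evaluate the integral (use parity and integration by parts as needed): b_2 = -π.

Final answer: -π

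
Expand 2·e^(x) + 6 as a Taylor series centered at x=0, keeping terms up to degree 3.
x^3/3 + x^2 + 2·x + 8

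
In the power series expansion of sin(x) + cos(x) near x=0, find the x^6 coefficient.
Expand to order 6: sin(x) + cos(x) = -x^6/720 + x^5/120 + x^4/24 - x^3/6 - x^2/2 + x + 1 + O(x^7).
The coefficient of x^6 is -1/720.

Final answer: -1/720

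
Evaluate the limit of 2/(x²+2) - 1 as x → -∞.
Evaluate the dominant behaviour as x → -∞; each term tends to a finite value or vanishes.
Limit = -1.

Final answer: -1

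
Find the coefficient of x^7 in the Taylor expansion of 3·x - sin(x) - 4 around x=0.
Expand to order 7: 3·x - sin(x) - 4 = x^7/5040 - x^5/120 + x^3/6 + 2·x - 4 + O(x^8).
The coefficient of x^7 is 1/5040.

Final answer: 1/5040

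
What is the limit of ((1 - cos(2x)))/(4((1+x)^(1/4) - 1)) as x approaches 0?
Both numerator and denominator → 0 as x → 0; this is a 0/0 indeterminate form.
Expand each to leading order near x = 0: numerator ~ 2·x^2, denominator ~ x.
The limit of the ratio is 0.

Final answer: 0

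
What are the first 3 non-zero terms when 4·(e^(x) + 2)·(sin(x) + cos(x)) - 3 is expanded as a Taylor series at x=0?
-4·x^3/3 + 16·x + 9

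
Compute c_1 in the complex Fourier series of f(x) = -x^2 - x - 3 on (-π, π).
Compute the real Fourier coefficients first: a_1 = 4, b_1 = -2.
Then c_1 = (a_1 − i·b_1)/2 = 2 + i.

Final answer: 2 + i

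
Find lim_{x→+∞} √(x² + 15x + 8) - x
This is an ∞ − ∞ indeterminate form.
Multiply and divide by the conjugate √(x²+15x + 8) + x; the x² terms cancel, leaving (15x + 8)/(√(x²+15x + 8)+x) → 15/2.
Limit = 15/2.

Final answer: 15/2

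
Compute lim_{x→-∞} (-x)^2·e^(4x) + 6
The product is a 0·∞ indeterminate form at x → -∞.
Rewrite the product as (-x)^2 / e^(-4x) (an ∞/∞ form) and apply L'Hôpital, or use the standard hierarchy e^(4|x|) ≫ |(-x)^2| as x → -∞.
The indeterminate product → 0, so the limit = 6.

Final answer: 6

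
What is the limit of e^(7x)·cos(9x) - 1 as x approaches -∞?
Evaluate the dominant behaviour as x → -∞; each term tends to a finite value or vanishes.
Limit = -1.

Final answer: -1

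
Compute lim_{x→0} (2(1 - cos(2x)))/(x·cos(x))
Both numerator and denominator → 0 as x → 0; this is a 0/0 indeterminate form.
Expand each to leading order near x = 0: numerator ~ 4·x^2, denominator ~ x.
The limit of the ratio is 0.

Final answer: 0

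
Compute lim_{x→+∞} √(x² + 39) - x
This is an ∞ − ∞ indeterminate form.
Multiply and divide by the conjugate √(x²+39) + x; the x² terms cancel, leaving 39/(√(x²+39)+x) → 0.
Limit = 0.

Final answer: 0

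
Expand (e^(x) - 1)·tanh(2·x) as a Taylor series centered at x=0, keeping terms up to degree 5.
-5·x^5/4 - 7·x^4/3 + x^3 + 2·x^2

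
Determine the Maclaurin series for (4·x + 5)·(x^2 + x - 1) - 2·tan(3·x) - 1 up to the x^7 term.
-8262·x^7/35 - 324·x^5/5 - 14·x^3 + 9·x^2 - 5·x - 6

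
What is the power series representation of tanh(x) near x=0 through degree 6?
2·x^5/15 - x^3/3 + x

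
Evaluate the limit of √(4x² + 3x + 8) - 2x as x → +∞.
As x → +∞: multiply by the conjugate to get (3x+8)/(√(4x²+3x+8)+2x); the denominator ~ 4x, so the limit is 3/4.
Limit = 3/4.

Final answer: 3/4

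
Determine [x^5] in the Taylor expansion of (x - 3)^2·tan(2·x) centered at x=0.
Expand to order 5: (x - 3)^2·tan(2·x) = 616·x^5/15 - 16·x^4 + 26·x^3 - 12·x^2 + 18·x + O(x^6).
The coefficient of x^5 is 616/15.

Final answer: 616/15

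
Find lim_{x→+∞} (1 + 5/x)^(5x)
As x → +∞: write (1 + 5/x)^(5x) = ((1 + 5/x)^x)^5 → (e^5)^5 = e^25.
Limit = e^(25).

Final answer: e^(25)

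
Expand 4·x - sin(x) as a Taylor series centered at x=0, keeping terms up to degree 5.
-x^5/120 + x^3/6 + 3·x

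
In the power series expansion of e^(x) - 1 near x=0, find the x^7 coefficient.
Expand to order 7: e^(x) - 1 = x^7/5040 + x^6/720 + x^5/120 + x^4/24 + x^3/6 + x^2/2 + x + O(x^8).
The coefficient of x^7 is 1/5040.

Final answer: 1/5040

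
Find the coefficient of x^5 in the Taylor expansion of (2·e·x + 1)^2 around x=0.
Expand to order 5: (2·e·x + 1)^2 = 4·x^2·e^(2) + 4·e·x + 1 + O(x^6).
The coefficient of x^5 is 0.

Final answer: 0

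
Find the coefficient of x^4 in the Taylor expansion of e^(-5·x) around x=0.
Expand to order 4: e^(-5·x) = 625·x^4/24 - 125·x^3/6 + 25·x^2/2 - 5·x + 1 + O(x^5).
The coefficient of x^4 is 625/24.

Final answer: 625/24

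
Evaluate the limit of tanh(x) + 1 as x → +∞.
Evaluate the dominant behaviour as x → +∞; each term tends to a finite value or vanishes.
Limit = 2.

Final answer: 2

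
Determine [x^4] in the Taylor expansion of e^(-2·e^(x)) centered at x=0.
Expand to order 4: e^(-2·e^(x)) = -x^4·e^(-2)/4 + x^3·e^(-2)/3 + x^2·e^(-2) - 2·x·e^(-2) + e^(-2) + O(x^5).
The coefficient of x^4 is -e^(-2)/4.

Final answer: -e^(-2)/4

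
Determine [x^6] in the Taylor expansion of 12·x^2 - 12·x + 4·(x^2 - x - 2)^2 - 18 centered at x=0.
Expand to order 6: 12·x^2 - 12·x + 4·(x^2 - x - 2)^2 - 18 = 4·x^4 - 8·x^3 + 4·x - 2 + O(x^7).
The coefficient of x^6 is 0.

Final answer: 0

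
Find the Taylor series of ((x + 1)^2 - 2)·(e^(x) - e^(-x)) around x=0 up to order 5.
19·x^5/60 + 2·x^4/3 + 5·x^3/3 + 4·x^2 - 2·x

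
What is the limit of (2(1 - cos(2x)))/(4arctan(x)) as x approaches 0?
Both numerator and denominator → 0 as x → 0; this is a 0/0 indeterminate form.
Expand each to leading order near x = 0: numerator ~ 4·x^2, denominator ~ 4·x.
The limit of the ratio is 0.

Final answer: 0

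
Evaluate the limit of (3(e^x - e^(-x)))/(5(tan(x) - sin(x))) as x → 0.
Both numerator and denominator → 0 as x → 0; this is a 0/0 indeterminate form.
Expand each to leading order near x = 0: numerator ~ 6·x, denominator ~ 5·x^3/2.
The limit of the ratio is ∞.

Final answer: ∞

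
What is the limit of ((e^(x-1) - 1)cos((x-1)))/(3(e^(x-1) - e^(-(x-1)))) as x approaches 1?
Both numerator and denominator → 0 as x → 1; this is a 0/0 indeterminate form.
Expand each to leading order near x = 1: numerator ~ (x - 1), denominator ~ 6·(x - 1).
The limit of the ratio is 1/6.

Final answer: 1/6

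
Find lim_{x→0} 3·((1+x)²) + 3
Direct substitution at x = 0 gives 6.

Final answer: 6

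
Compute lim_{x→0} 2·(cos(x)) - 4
Direct substitution at x = 0 gives -2.

Final answer: -2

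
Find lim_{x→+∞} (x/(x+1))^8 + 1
As x → +∞: x/(x+1) = 1/(1 + 1/x) → 1, and the 8th power of a limit-1 base also → 1; with the additive constant, 1 + 1 = 2.
Limit = 2.

Final answer: 2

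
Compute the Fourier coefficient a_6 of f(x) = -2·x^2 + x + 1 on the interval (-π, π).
a_6 = (1/π) ∫_{-π}^{π} f(x)·cos(6x) dx.
Evaluate the integral (use parity and integration by parts as needed): a_6 = -2/9.

Final answer: -2/9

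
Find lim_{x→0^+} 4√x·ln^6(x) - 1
The product is a 0·∞ indeterminate form at x → 0⁺.
Rewrite the product as 4·ln^6(x) / x^(-1/2) and apply L'Hôpital, or use the standard hierarchy x^(-1/2) ≫ |ln x|^6 as x → 0⁺.
The indeterminate product → 0, so the limit = -1.

Final answer: -1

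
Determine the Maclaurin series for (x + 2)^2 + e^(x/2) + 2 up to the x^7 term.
x^7/645120 + x^6/46080 + x^5/3840 + x^4/384 + x^3/48 + 9·x^2/8 + 9·x/2 + 7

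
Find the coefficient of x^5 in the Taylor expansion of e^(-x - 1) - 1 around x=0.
Expand to order 5: e^(-x - 1) - 1 = -x^5·e^(-1)/120 + x^4·e^(-1)/24 - x^3·e^(-1)/6 + x^2·e^(-1)/2 - x·e^(-1) - 1 + e^(-1) + O(x^6).
The coefficient of x^5 is -e^(-1)/120.

Final answer: -e^(-1)/120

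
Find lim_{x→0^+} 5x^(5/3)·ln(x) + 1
The product is a 0·∞ indeterminate form at x → 0⁺.
Rewrite the product as 5·ln(x) / x^(-5/3) and apply L'Hôpital, or use the standard hierarchy x^(-5/3) ≫ |ln x| as x → 0⁺.
The indeterminate product → 0, so the limit = 1.

Final answer: 1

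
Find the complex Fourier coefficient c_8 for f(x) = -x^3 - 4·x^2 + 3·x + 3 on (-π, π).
Compute the real Fourier coefficients first: a_8 = -1/4, b_8 = -99/128 + π^2/4.
Then c_8 = (a_8 − i·b_8)/2 = -1/8 - i·π^2/8 + 99·i/256.

Final answer: -1/8 - i·π^2/8 + 99·i/256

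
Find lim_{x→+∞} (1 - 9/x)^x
As x → +∞: this is the defining limit (1 - 9/x)^x → e^(-9).
Limit = e^(-9).

Final answer: e^(-9)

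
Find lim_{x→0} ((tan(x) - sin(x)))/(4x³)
Both numerator and denominator → 0 as x → 0; this is a 0/0 indeterminate form.
Expand each to leading order near x = 0: numerator ~ x^3/2, denominator ~ 4·x^3.
The limit of the ratio is 1/8.

Final answer: 1/8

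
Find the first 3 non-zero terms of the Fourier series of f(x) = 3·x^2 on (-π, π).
-12·cos(x) + 3·cos(2·x) + π^2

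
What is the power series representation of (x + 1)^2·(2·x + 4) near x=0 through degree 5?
2·x^3 + 8·x^2 + 10·x + 4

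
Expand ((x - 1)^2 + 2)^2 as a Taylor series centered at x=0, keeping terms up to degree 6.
x^4 - 4·x^3 + 10·x^2 - 12·x + 9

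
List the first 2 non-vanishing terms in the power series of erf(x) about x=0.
-2·x^3/(3·√(π)) + 2·x/√(π)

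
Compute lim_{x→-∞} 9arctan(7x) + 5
Evaluate the dominant behaviour as x → -∞; each term tends to a finite value or vanishes.
Limit = 5 - 9·π/2.

Final answer: 5 - 9·π/2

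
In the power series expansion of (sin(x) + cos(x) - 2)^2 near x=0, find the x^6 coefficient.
Expand to order 6: (sin(x) + cos(x) - 2)^2 = x^6/180 + 7·x^5/30 - x^4/6 - 2·x^3/3 + 2·x^2 - 2·x + 1 + O(x^7).
The coefficient of x^6 is 1/180.

Final answer: 1/180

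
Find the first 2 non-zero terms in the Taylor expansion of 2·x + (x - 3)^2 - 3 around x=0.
6 - 4·x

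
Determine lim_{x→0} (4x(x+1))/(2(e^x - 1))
Both numerator and denominator → 0 as x → 0; this is a 0/0 indeterminate form.
Expand each to leading order near x = 0: numerator ~ 4·x, denominator ~ 2·x.
The limit of the ratio is 2.

Final answer: 2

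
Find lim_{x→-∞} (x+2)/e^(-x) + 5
The quotient is an ∞/∞ indeterminate form as x → -∞.
Compare growth rates of the dominant terms (exponentials ≫ polynomials ≫ logarithms), or apply L'Hôpital's rule; the quotient → 0.
Adding the constant: 0 + 5 = 5. Limit = 5.

Final answer: 5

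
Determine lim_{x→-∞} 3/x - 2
Evaluate the dominant behaviour as x → -∞; each term tends to a finite value or vanishes.
Limit = -2.

Final answer: -2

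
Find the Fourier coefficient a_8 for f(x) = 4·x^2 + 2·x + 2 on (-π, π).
a_8 = (1/π) ∫_{-π}^{π} f(x)·cos(8x) dx.
Evaluate the integral (use parity and integration by parts as needed): a_8 = 1/4.

Final answer: 1/4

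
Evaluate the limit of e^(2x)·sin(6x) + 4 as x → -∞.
Evaluate the dominant behaviour as x → -∞; each term tends to a finite value or vanishes.
Limit = 4.

Final answer: 4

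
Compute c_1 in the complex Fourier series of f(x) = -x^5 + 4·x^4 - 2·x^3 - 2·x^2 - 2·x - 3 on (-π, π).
Compute the real Fourier coefficients first: a_1 = 200 - 32·π^2, b_1 = -220 - 2·π^4 + 36·π^2.
Then c_1 = (a_1 − i·b_1)/2 = -16·π^2 + 100 - 18·i·π^2 + i·π^4 + 110·i.

Final answer: -16·π^2 + 100 - 18·i·π^2 + i·π^4 + 110·i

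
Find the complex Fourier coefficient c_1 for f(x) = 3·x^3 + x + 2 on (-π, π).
Compute the real Fourier coefficients first: a_1 = 0, b_1 = -34 + 6·π^2.
Then c_1 = (a_1 − i·b_1)/2 = -3·i·π^2 + 17·i.

Final answer: -3·i·π^2 + 17·i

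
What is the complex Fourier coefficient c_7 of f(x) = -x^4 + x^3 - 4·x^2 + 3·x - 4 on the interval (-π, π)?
Compute the real Fourier coefficients first: a_7 = 736/2401 + 8·π^2/49, b_7 = 282/343 + 2·π^2/7.
Then c_7 = (a_7 − i·b_7)/2 = 368/2401 + 4·π^2/49 - i·π^2/7 - 141·i/343.

Final answer: 368/2401 + 4·π^2/49 - i·π^2/7 - 141·i/343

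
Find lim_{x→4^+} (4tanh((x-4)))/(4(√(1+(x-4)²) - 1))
Both numerator and denominator → 0 as x → 4^+; this is a 0/0 indeterminate form.
Expand each to leading order near x = 4: numerator ~ 4·(x - 4), denominator ~ 2·(x - 4)^2.
The limit of the ratio is ∞.

Final answer: ∞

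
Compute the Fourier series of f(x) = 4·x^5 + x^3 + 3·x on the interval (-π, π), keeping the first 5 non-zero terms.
(-158·π^2 + 8·π^4 + 954)·sin(x) + (-4·π^4 - 63/2 + 19·π^2)·sin(2·x) + (-142·π^2/27 + 446/81 + 8·π^4/3)·sin(3·x) + (-2·π^4 - 9/4 + 2·π^2)·sin(4·x) + (-22·π^2/25 + 882/625 + 8·π^4/5)·sin(5·x)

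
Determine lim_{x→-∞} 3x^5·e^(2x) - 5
The product is a 0·∞ indeterminate form at x → -∞.
Rewrite the product as 3x^5 / e^(-2x) (an ∞/∞ form) and apply L'Hôpital, or use the standard hierarchy e^(2|x|) ≫ |x^5| as x → -∞.
The indeterminate product → 0, so the limit = -5.

Final answer: -5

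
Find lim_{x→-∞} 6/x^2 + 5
Evaluate the dominant behaviour as x → -∞; each term tends to a finite value or vanishes.
Limit = 5.

Final answer: 5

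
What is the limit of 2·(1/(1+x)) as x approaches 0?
Direct substitution at x = 0 gives 2.

Final answer: 2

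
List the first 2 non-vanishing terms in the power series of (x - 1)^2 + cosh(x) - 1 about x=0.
1 - 2·x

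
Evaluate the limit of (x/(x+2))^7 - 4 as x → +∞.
As x → +∞: x/(x+2) = 1/(1 + 2/x) → 1, and the 7th power of a limit-1 base also → 1; with the additive constant, 1 - 4 = -3.
Limit = -3.

Final answer: -3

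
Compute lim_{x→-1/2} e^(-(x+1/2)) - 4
Direct substitution at x = -1/2 gives -3.

Final answer: -3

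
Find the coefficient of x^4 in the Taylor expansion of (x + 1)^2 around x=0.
Expand to order 4: (x + 1)^2 = x^2 + 2·x + 1 + O(x^5).
The coefficient of x^4 is 0.

Final answer: 0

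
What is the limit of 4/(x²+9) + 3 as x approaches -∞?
Evaluate the dominant behaviour as x → -∞; each term tends to a finite value or vanishes.
Limit = 3.

Final answer: 3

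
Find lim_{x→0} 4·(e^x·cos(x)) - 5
Direct substitution at x = 0 gives -1.

Final answer: -1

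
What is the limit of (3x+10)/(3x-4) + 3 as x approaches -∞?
Evaluate the dominant behaviour as x → -∞; each term tends to a finite value or vanishes.
Limit = 4.

Final answer: 4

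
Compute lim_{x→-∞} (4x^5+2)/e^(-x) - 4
The quotient is an ∞/∞ indeterminate form as x → -∞.
Compare growth rates of the dominant terms (exponentials ≫ polynomials ≫ logarithms), or apply L'Hôpital's rule; the quotient → 0.
Adding the constant: 0 - 4 = -4. Limit = -4.

Final answer: -4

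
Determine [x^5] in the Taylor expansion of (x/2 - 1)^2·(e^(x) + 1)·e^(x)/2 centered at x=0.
Expand to order 5: (x/2 - 1)^2·(e^(x) + 1)·e^(x)/2 = -7·x^5/240 - x^4/12 - x^3/8 + x/2 + 1 + O(x^6).
The coefficient of x^5 is -7/240.

Final answer: -7/240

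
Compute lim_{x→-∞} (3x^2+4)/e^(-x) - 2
The quotient is an ∞/∞ indeterminate form as x → -∞.
Compare growth rates of the dominant terms (exponentials ≫ polynomials ≫ logarithms), or apply L'Hôpital's rule; the quotient → 0.
Adding the constant: 0 - 2 = -2. Limit = -2.

Final answer: -2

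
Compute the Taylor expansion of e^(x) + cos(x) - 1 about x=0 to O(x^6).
x^5/120 + x^4/12 + x^3/6 + x + 1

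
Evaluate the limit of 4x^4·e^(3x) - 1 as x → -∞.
The product is a 0·∞ indeterminate form at x → -∞.
Rewrite the product as 4x^4 / e^(-3x) (an ∞/∞ form) and apply L'Hôpital, or use the standard hierarchy e^(3|x|) ≫ |x^4| as x → -∞.
The indeterminate product → 0, so the limit = -1.

Final answer: -1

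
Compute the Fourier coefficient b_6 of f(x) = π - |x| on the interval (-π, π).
b_6 = (1/π) ∫_{-π}^{π} f(x)·sin(6x) dx.
Evaluate the integral (use parity and integration by parts as needed): b_6 = 0.

Final answer: 0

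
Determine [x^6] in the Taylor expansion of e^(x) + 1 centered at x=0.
Expand to order 6: e^(x) + 1 = x^6/720 + x^5/120 + x^4/24 + x^3/6 + x^2/2 + x + 2 + O(x^7).
The coefficient of x^6 is 1/720.

Final answer: 1/720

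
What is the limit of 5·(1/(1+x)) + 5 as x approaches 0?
Direct substitution at x = 0 gives 10.

Final answer: 10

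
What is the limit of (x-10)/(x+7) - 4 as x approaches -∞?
Evaluate the dominant behaviour as x → -∞; each term tends to a finite value or vanishes.
Limit = -3.

Final answer: -3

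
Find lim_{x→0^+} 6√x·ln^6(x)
This is a 0·∞ indeterminate form at x → 0⁺.
Rewrite the product as 6·ln^6(x) / x^(-1/2) and apply L'Hôpital, or use the standard hierarchy x^(-1/2) ≫ |ln x|^6 as x → 0⁺.
The indeterminate product → 0, so the limit = 0.

Final answer: 0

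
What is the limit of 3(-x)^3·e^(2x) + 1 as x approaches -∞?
The product is a 0·∞ indeterminate form at x → -∞.
Rewrite the product as 3(-x)^3 / e^(-2x) (an ∞/∞ form) and apply L'Hôpital, or use the standard hierarchy e^(2|x|) ≫ |(-x)^3| as x → -∞.
The indeterminate product → 0, so the limit = 1.

Final answer: 1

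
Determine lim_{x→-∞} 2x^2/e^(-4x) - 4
The quotient is an ∞/∞ indeterminate form as x → -∞.
Compare growth rates of the dominant terms (exponentials ≫ polynomials ≫ logarithms), or apply L'Hôpital's rule; the quotient → 0.
Adding the constant: 0 - 4 = -4. Limit = -4.

Final answer: -4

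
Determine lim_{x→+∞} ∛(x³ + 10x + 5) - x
This is an ∞ − ∞ indeterminate form.
Multiply by (A² + AB + B²)/(A² + AB + B²) where A = ∛(x³+10x + 5), B = x to use A³ − B³ = (A−B)(A²+AB+B²); the x³ terms cancel, leaving (10x + 5)/(A²+AB+B²) with denominator ~ 3x², so the limit is 0.
Limit = 0.

Final answer: 0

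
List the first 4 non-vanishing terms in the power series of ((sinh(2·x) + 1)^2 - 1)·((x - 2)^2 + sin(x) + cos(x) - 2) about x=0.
-407·x^5/30 + 28·x^4/3 - 2·x^3 + 12·x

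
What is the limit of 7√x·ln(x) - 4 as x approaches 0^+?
The product is a 0·∞ indeterminate form at x → 0⁺.
Rewrite the product as 7·ln(x) / x^(-1/2) and apply L'Hôpital, or use the standard hierarchy x^(-1/2) ≫ |ln x| as x → 0⁺.
The indeterminate product → 0, so the limit = -4.

Final answer: -4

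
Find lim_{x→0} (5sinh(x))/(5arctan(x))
Both numerator and denominator → 0 as x → 0; this is a 0/0 indeterminate form.
Expand each to leading order near x = 0: numerator ~ 5·x, denominator ~ 5·x.
The limit of the ratio is 1.

Final answer: 1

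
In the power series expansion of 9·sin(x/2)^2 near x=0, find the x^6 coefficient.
Expand to order 6: 9·sin(x/2)^2 = x^6/160 - 3·x^4/16 + 9·x^2/4 + O(x^7).
The coefficient of x^6 is 1/160.

Final answer: 1/160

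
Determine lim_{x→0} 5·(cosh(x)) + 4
Direct substitution at x = 0 gives 9.

Final answer: 9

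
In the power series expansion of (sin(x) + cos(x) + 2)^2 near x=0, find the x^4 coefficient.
Expand to order 4: (sin(x) + cos(x) + 2)^2 = x^4/6 - 2·x^3 - 2·x^2 + 6·x + 9 + O(x^5).
The coefficient of x^4 is 1/6.

Final answer: 1/6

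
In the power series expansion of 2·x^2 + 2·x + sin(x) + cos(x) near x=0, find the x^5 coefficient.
Expand to order 5: 2·x^2 + 2·x + sin(x) + cos(x) = x^5/120 + x^4/24 - x^3/6 + 3·x^2/2 + 3·x + 1 + O(x^6).
The coefficient of x^5 is 1/120.

Final answer: 1/120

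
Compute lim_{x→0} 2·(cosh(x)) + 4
Direct substitution at x = 0 gives 6.

Final answer: 6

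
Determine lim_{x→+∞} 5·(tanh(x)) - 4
Evaluate the dominant behaviour as x → +∞; each term tends to a finite value or vanishes.
Limit = 1.

Final answer: 1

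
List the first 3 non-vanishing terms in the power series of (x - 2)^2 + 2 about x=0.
x^2 - 4·x + 6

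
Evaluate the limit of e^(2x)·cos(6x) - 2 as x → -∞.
Evaluate the dominant behaviour as x → -∞; each term tends to a finite value or vanishes.
Limit = -2.

Final answer: -2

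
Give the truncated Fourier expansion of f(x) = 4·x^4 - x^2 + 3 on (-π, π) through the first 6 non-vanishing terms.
(196 - 32·π^2)·cos(x) + (-13 + 8·π^2)·cos(2·x) + (76/27 - 32·π^2/9)·cos(3·x) + (-1 + 2·π^2)·cos(4·x) + (292/625 - 32·π^2/25)·cos(5·x) - π^2/3 + 3 + 4·π^4/5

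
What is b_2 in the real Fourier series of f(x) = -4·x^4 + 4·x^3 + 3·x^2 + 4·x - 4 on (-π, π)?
b_2 = (1/π) ∫_{-π}^{π} f(x)·sin(2x) dx.
Evaluate the integral (use parity and integration by parts as needed): b_2 = 2 - 4·π^2.

Final answer: 2 - 4·π^2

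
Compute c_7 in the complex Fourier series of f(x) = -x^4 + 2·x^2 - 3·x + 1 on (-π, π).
Compute the real Fourier coefficients first: a_7 = -440/2401 + 8·π^2/49, b_7 = -6/7.
Then c_7 = (a_7 − i·b_7)/2 = -220/2401 + 4·π^2/49 + 3·i/7.

Final answer: -220/2401 + 4·π^2/49 + 3·i/7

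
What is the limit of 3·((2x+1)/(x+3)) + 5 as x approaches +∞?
Evaluate the dominant behaviour as x → +∞; each term tends to a finite value or vanishes.
Limit = 11.

Final answer: 11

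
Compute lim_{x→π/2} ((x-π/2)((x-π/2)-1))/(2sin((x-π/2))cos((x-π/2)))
Both numerator and denominator → 0 as x → π/2; this is a 0/0 indeterminate form.
Expand each to leading order near x = π/2: numerator ~ -(x - π/2), denominator ~ 2·(x - π/2).
The limit of the ratio is -1/2.

Final answer: -1/2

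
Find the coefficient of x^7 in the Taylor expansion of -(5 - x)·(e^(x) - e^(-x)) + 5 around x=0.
Expand to order 7: -(5 - x)·(e^(x) - e^(-x)) + 5 = -x^7/504 + x^6/60 - x^5/12 + x^4/3 - 5·x^3/3 + 2·x^2 - 10·x + 5 + O(x^8).
The coefficient of x^7 is -1/504.

Final answer: -1/504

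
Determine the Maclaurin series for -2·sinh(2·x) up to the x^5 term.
-8·x^5/15 - 8·x^3/3 - 4·x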